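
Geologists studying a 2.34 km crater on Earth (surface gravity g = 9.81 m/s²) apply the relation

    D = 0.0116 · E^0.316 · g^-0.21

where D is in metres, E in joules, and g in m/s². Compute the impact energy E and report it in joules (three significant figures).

E ≈ 2.79 × 10^17 J

Rearranging: E = [D / (0.0116 · g^-0.21)]^(1/0.316).
D = 2340 m.
g^-0.21 = 9.81^-0.21 = 0.6191
D / (0.0116 × 0.6191) = 2340 / (7.182 × 10^-3) = 3.258 × 10^5
E = (3.258 × 10^5)^3.1646 = 2.794 × 10^17 J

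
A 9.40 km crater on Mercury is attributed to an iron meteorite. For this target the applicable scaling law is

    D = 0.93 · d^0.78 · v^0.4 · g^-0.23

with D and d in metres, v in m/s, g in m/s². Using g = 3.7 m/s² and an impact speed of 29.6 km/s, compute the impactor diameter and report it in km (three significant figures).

Rearranging for d: d = [D / (0.93 · 29600^0.4 · 3.7^-0.23)]^(1/0.78).
D = 9400 m.
29600^0.4 = 61.45
3.7^-0.23 = 0.7401
Denominator = 0.93 × 61.45 × 0.7401 = 42.30
D / 42.30 = 9400 / 42.30 = 222.2
d = 222.2^(1/0.78) = 222.2^1.2821 = 1020 m

d ≈ 1.02 km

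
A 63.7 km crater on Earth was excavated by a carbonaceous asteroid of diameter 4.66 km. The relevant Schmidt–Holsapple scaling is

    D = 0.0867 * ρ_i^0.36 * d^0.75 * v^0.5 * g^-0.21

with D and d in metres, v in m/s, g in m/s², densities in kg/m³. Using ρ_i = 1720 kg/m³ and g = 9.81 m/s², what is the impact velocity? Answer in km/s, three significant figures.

v ≈ 20.7 km/s

Rearranging for v: v = [D / (0.0867 · 1720^0.36 · 4660^0.75 · 9.81^-0.21)]^(1/0.5).
D = 63700 m.
1720^0.36 = 14.61
4660^0.75 = 564.0
9.81^-0.21 = 0.6191
Denominator = 0.0867 × 14.61 × 564.0 × 0.6191 = 442.3
D / 442.3 = 63700 / 442.3 = 144.0
v = 144.0^(1/0.5) = 144.0^2 = 20736 m/s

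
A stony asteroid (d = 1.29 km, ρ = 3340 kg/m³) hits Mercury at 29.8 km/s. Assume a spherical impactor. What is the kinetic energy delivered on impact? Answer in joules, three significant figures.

E ≈ 1.67 × 10^21 J

d = 1290 m; v = 29800 m/s.
Mass m = (π/6) ρ d³ = (π/6) × 3340 × (1290)³ = 3.754 × 10^12 kg
E = ½ m v² = 0.5 × 3.754 × 10^12 × (29800)² = 1.667 × 10^21 J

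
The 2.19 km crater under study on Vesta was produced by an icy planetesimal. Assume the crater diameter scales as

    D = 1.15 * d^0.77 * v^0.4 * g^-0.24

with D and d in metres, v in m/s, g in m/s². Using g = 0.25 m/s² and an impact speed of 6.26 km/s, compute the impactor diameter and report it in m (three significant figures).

d ≈ 126 m

Rearranging for d: d = [D / (1.15 · 6260^0.4 · 0.25^-0.24)]^(1/0.77).
D = 2190 m.
6260^0.4 = 33.01
0.25^-0.24 = 1.395
Denominator = 1.15 × 33.01 × 1.395 = 52.96
D / 52.96 = 2190 / 52.96 = 41.35
d = 41.35^(1/0.77) = 41.35^1.2987 = 125.7 m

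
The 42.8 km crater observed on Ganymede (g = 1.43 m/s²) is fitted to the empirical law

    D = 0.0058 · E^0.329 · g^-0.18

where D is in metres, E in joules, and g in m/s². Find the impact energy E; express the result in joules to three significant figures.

Rearranging: E = [D / (0.0058 · g^-0.18)]^(1/0.329).
D = 42800 m.
g^-0.18 = 1.43^-0.18 = 0.9376
D / (0.0058 × 0.9376) = 42800 / (5.438 × 10^-3) = 7.871 × 10^6
E = (7.871 × 10^6)^3.0395 = 9.130 × 10^20 J

E ≈ 9.13 × 10^20 J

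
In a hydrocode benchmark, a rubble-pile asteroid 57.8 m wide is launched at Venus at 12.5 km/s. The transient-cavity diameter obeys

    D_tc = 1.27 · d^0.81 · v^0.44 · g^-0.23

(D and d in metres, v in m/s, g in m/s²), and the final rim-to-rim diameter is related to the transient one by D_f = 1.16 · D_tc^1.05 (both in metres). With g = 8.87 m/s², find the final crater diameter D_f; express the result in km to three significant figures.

v = 12500 m/s.
d^0.81 = 57.8^0.81 = 26.74
v^0.44 = 12500^0.44 = 63.48
g^-0.23 = 8.87^-0.23 = 0.6053
D_tc = 1.27 × 26.74 × 63.48 × 0.6053 = 1305 m
D_f = 1.16 × (1305)^1.05 = 2167 m
     = 2.167 km

D_f ≈ 2.17 km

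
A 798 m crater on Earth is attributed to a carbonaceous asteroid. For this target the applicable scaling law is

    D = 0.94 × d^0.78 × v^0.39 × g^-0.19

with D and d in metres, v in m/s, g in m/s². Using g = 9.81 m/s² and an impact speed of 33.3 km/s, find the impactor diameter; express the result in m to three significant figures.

d ≈ 54.4 m

Rearranging for d: d = [D / (0.94 · 33300^0.39 · 9.81^-0.19)]^(1/0.78).
33300^0.39 = 58.04
9.81^-0.19 = 0.6480
Denominator = 0.94 × 58.04 × 0.6480 = 35.35
D / 35.35 = 798 / 35.35 = 22.57
d = 22.57^(1/0.78) = 22.57^1.2821 = 54.37 m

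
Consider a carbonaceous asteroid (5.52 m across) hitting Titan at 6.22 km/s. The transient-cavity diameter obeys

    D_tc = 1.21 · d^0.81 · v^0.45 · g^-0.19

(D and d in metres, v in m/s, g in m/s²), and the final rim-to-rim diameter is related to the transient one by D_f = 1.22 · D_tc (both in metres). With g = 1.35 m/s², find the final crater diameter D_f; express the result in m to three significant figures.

D_f ≈ 284 m

v = 6220 m/s.
d^0.81 = 5.52^0.81 = 3.990
v^0.45 = 6220^0.45 = 50.96
g^-0.19 = 1.35^-0.19 = 0.9446
D_tc = 1.21 × 3.990 × 50.96 × 0.9446 = 232.4 m
D_f = 1.22 × 232.4 = 283.5 m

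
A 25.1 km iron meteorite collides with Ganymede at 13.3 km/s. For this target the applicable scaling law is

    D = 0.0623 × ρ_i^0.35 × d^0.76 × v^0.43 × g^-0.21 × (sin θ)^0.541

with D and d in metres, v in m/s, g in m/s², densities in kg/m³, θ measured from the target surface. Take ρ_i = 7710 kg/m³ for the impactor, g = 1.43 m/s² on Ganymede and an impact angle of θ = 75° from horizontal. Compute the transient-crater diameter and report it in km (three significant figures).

In SI units: d = 25100 m, v = 13300 m/s.
ρ_i^0.35 = 7710^0.35 = 22.93
d^0.76 = 25100^0.76 = 2207
v^0.43 = 13300^0.43 = 59.33
g^-0.21 = 1.43^-0.21 = 0.9276
(sin 75°)^0.541 = 0.9659^0.541 = 0.9814
D = 0.0623 × 22.93 × 2207 × 59.33 × 0.9276 × 0.9814 = 1.703 × 10^5 m
   = 170.3 km

D ≈ 170 km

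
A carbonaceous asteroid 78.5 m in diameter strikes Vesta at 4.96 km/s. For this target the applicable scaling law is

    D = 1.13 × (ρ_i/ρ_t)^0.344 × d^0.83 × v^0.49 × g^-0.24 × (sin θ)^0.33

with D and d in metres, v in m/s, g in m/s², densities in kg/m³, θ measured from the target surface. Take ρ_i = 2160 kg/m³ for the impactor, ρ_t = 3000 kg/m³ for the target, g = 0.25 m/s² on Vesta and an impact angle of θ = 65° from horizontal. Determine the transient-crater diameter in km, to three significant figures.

In SI units: v = 4960 m/s.
(ρ_i/ρ_t)^0.344 = (2160/3000)^0.344 = 0.8931
d^0.83 = 78.5^0.83 = 37.39
v^0.49 = 4960^0.49 = 64.68
g^-0.24 = 0.25^-0.24 = 1.395
(sin 65°)^0.33 = 0.9063^0.33 = 0.9681
D = 1.13 × 0.8931 × 37.39 × 64.68 × 1.395 × 0.9681 = 3296 m
   = 3.296 km

D ≈ 3.30 km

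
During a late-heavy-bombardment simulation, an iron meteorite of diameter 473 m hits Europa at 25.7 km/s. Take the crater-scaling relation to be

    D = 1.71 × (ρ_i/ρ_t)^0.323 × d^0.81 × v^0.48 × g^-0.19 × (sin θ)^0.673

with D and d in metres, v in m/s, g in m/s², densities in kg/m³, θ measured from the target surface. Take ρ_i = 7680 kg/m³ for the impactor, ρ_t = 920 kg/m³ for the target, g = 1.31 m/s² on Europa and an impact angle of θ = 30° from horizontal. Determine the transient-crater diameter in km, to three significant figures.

D ≈ 38.8 km

In SI units: v = 25700 m/s.
(ρ_i/ρ_t)^0.323 = (7680/920)^0.323 = 1.985
d^0.81 = 473^0.81 = 146.8
v^0.48 = 25700^0.48 = 130.8
g^-0.19 = 1.31^-0.19 = 0.9500
(sin 30°)^0.673 = 0.5000^0.673 = 0.6272
D = 1.71 × 1.985 × 146.8 × 130.8 × 0.9500 × 0.6272 = 38835 m
   = 38.83 km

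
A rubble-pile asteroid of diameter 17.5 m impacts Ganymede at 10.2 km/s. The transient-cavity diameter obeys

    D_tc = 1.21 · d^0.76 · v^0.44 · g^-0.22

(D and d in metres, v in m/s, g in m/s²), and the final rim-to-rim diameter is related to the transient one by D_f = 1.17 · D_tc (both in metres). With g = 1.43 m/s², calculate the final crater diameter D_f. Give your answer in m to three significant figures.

v = 10200 m/s.
d^0.76 = 17.5^0.76 = 8.805
v^0.44 = 10200^0.44 = 58.05
g^-0.22 = 1.43^-0.22 = 0.9243
D_tc = 1.21 × 8.805 × 58.05 × 0.9243 = 571.6 m
D_f = 1.17 × 571.6 = 668.8 m

D_f ≈ 669 m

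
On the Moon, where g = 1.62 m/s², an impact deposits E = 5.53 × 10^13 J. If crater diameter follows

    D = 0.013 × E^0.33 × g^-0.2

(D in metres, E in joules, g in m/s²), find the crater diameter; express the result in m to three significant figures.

E^0.33 = (5.53 × 10^13)^0.33 = 3.428 × 10^4
g^-0.2 = 1.62^-0.2 = 0.9080
D = 0.013 × 3.428 × 10^4 × 0.9080 = 404.6 m

D ≈ 405 m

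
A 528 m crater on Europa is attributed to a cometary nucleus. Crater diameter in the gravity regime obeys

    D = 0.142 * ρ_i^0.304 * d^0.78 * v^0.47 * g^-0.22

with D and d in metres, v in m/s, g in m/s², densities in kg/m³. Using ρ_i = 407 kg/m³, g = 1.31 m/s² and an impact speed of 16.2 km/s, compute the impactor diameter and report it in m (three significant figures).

d ≈ 11.4 m

Rearranging for d: d = [D / (0.142 · 407^0.304 · 16200^0.47 · 1.31^-0.22)]^(1/0.78).
407^0.304 = 6.213
16200^0.47 = 95.16
1.31^-0.22 = 0.9423
Denominator = 0.142 × 6.213 × 95.16 × 0.9423 = 79.11
D / 79.11 = 528 / 79.11 = 6.674
d = 6.674^(1/0.78) = 6.674^1.2821 = 11.40 m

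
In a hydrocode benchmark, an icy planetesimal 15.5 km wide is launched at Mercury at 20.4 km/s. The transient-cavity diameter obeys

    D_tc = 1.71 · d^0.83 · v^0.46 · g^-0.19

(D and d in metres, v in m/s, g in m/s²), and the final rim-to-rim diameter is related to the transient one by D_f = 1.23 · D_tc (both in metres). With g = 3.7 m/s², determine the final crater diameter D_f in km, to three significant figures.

In SI: d = 15500 m, v = 20400 m/s.
d^0.83 = 15500^0.83 = 3006
v^0.46 = 20400^0.46 = 96.04
g^-0.19 = 3.7^-0.19 = 0.7799
D_tc = 1.71 × 3006 × 96.04 × 0.7799 = 3.850 × 10^5 m
D_f = 1.23 × 3.850 × 10^5 = 4.736 × 10^5 m
     = 473.6 km

D_f ≈ 474 km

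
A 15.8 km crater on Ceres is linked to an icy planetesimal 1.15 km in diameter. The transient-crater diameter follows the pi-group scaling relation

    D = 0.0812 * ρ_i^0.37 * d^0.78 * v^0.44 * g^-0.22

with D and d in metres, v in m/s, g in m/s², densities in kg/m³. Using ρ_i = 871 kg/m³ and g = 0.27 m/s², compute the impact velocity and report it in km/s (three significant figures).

v ≈ 6.89 km/s

Rearranging for v: v = [D / (0.0812 · 871^0.37 · 1150^0.78 · 0.27^-0.22)]^(1/0.44).
D = 15800 m.
871^0.37 = 12.24
1150^0.78 = 244.0
0.27^-0.22 = 1.334
Denominator = 0.0812 × 12.24 × 244.0 × 1.334 = 323.5
D / 323.5 = 15800 / 323.5 = 48.84
v = 48.84^(1/0.44) = 48.84^2.2727 = 6888 m/s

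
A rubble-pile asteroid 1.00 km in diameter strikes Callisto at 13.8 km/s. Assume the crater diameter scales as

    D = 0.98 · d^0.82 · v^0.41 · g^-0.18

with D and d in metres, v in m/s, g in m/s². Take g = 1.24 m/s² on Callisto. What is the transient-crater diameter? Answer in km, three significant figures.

D ≈ 13.5 km

In SI units: d = 1000 m, v = 13800 m/s.
d^0.82 = 1000^0.82 = 288.4
v^0.41 = 13800^0.41 = 49.81
g^-0.18 = 1.24^-0.18 = 0.9620
D = 0.98 × 288.4 × 49.81 × 0.9620 = 13543 m
   = 13.54 km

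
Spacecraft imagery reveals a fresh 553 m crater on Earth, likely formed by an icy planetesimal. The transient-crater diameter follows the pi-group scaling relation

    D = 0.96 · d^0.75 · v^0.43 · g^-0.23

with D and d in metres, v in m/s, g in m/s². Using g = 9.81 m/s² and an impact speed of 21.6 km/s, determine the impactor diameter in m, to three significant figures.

Rearranging for d: d = [D / (0.96 · 21600^0.43 · 9.81^-0.23)]^(1/0.75).
21600^0.43 = 73.08
9.81^-0.23 = 0.5914
Denominator = 0.96 × 73.08 × 0.5914 = 41.49
D / 41.49 = 553 / 41.49 = 13.33
d = 13.33^(1/0.75) = 13.33^1.3333 = 31.60 m

d ≈ 31.6 m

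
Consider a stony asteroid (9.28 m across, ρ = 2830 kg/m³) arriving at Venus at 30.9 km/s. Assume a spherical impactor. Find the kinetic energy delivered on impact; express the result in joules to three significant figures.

E ≈ 5.65 × 10^14 J

v = 30900 m/s.
Mass m = (π/6) ρ d³ = (π/6) × 2830 × (9.28)³ = 1.184 × 10^6 kg
E = ½ m v² = 0.5 × 1.184 × 10^6 × (30900)² = 5.652 × 10^14 J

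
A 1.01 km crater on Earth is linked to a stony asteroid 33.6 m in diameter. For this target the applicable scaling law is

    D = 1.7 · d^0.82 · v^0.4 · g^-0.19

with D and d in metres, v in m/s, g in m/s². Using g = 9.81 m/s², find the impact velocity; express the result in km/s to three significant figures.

Rearranging for v: v = [D / (1.7 · 33.6^0.82 · 9.81^-0.19)]^(1/0.4).
D = 1010 m.
33.6^0.82 = 17.85
9.81^-0.19 = 0.6480
Denominator = 1.7 × 17.85 × 0.6480 = 19.66
D / 19.66 = 1010 / 19.66 = 51.37
v = 51.37^(1/0.4) = 51.37^2.5 = 18914 m/s

v ≈ 18.9 km/s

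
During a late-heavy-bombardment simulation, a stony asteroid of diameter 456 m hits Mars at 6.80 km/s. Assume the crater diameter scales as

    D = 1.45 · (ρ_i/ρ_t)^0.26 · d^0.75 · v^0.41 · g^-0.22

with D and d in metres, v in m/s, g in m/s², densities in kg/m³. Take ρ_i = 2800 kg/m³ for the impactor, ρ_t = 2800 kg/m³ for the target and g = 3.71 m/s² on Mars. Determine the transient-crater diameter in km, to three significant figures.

In SI units: v = 6800 m/s.
(ρ_i/ρ_t)^0.26 = (2800/2800)^0.26 = 1.000
d^0.75 = 456^0.75 = 98.68
v^0.41 = 6800^0.41 = 37.27
g^-0.22 = 3.71^-0.22 = 0.7494
D = 1.45 × 1.000 × 98.68 × 37.27 × 0.7494 = 3996 m
   = 3.996 km

D ≈ 4.00 km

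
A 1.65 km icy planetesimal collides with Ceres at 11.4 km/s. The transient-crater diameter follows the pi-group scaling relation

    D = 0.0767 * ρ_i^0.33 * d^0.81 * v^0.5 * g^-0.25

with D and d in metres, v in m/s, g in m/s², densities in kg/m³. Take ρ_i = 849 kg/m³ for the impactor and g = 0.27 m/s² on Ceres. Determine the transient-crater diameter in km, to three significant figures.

D ≈ 42.5 km

In SI units: d = 1650 m, v = 11400 m/s.
ρ_i^0.33 = 849^0.33 = 9.258
d^0.81 = 1650^0.81 = 403.8
v^0.5 = 11400^0.5 = 106.8
g^-0.25 = 0.27^-0.25 = 1.387
D = 0.0767 × 9.258 × 403.8 × 106.8 × 1.387 = 42474 m
   = 42.47 km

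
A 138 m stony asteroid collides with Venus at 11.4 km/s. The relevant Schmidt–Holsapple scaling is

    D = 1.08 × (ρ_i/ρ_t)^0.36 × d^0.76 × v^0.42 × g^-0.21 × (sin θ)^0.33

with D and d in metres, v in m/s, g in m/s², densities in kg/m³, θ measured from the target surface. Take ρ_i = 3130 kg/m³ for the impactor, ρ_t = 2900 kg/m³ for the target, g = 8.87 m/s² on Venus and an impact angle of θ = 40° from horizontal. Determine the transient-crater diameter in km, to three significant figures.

In SI units: v = 11400 m/s.
(ρ_i/ρ_t)^0.36 = (3130/2900)^0.36 = 1.028
d^0.76 = 138^0.76 = 42.30
v^0.42 = 11400^0.42 = 50.57
g^-0.21 = 8.87^-0.21 = 0.6323
(sin 40°)^0.33 = 0.6428^0.33 = 0.8643
D = 1.08 × 1.028 × 42.30 × 50.57 × 0.6323 × 0.8643 = 1298 m
   = 1.298 km

D ≈ 1.30 km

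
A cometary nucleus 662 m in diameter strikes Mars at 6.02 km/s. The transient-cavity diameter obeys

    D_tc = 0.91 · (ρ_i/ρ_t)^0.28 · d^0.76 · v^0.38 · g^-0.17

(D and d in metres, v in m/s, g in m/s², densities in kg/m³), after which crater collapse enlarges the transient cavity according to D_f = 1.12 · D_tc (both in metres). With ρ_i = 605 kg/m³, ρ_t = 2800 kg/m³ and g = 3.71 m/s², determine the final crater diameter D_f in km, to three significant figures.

D_f ≈ 2.02 km

v = 6020 m/s.
(ρ_i/ρ_t)^0.28 = (605/2800)^0.28 = 0.6512
d^0.76 = 662^0.76 = 139.3
v^0.38 = 6020^0.38 = 27.31
g^-0.17 = 3.71^-0.17 = 0.8002
D_tc = 0.91 × 0.6512 × 139.3 × 27.31 × 0.8002 = 1804 m
D_f = 1.12 × 1804 = 2020 m
     = 2.020 km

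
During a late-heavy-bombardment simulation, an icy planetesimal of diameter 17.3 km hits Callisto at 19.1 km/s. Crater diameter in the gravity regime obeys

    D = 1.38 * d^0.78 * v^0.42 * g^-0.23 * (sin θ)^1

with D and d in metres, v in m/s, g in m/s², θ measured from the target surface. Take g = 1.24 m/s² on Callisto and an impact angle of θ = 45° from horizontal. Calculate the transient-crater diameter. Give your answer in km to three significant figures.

D ≈ 118 km

In SI units: d = 17300 m, v = 19100 m/s.
d^0.78 = 17300^0.78 = 2022
v^0.42 = 19100^0.42 = 62.81
g^-0.23 = 1.24^-0.23 = 0.9517
(sin 45°)^1 = 0.7071^1 = 0.7071
D = 1.38 × 2022 × 62.81 × 0.9517 × 0.7071 = 1.179 × 10^5 m
   = 117.9 km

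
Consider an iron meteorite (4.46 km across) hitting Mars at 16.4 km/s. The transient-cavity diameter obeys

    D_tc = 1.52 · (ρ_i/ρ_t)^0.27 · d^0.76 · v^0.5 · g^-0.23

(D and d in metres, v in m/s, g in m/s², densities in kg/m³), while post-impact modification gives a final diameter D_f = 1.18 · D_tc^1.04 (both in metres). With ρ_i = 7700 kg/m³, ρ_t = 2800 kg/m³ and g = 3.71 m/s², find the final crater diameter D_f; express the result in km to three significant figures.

In SI: d = 4460 m, v = 16400 m/s.
(ρ_i/ρ_t)^0.27 = (7700/2800)^0.27 = 1.314
d^0.76 = 4460^0.76 = 593.6
v^0.5 = 16400^0.5 = 128.1
g^-0.23 = 3.71^-0.23 = 0.7397
D_tc = 1.52 × 1.314 × 593.6 × 128.1 × 0.7397 = 1.123 × 10^5 m
D_f = 1.18 × (1.123 × 10^5)^1.04 = 2.110 × 10^5 m
     = 211.0 km

D_f ≈ 211 km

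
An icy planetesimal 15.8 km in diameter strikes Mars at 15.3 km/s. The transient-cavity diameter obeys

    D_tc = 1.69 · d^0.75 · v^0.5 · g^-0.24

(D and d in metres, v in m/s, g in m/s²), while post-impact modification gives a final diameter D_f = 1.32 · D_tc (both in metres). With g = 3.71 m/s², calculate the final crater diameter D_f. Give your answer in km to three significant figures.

D_f ≈ 284 km

In SI: d = 15800 m, v = 15300 m/s.
d^0.75 = 15800^0.75 = 1409
v^0.5 = 15300^0.5 = 123.7
g^-0.24 = 3.71^-0.24 = 0.7300
D_tc = 1.69 × 1409 × 123.7 × 0.7300 = 2.150 × 10^5 m
D_f = 1.32 × 2.150 × 10^5 = 2.838 × 10^5 m
     = 283.8 km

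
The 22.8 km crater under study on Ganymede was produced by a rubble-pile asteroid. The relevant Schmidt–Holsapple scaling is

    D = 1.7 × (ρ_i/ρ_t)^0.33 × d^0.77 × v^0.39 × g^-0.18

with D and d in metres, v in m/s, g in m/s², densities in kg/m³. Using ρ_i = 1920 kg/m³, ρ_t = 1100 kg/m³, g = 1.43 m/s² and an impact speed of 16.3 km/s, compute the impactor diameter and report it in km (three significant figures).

d ≈ 1.44 km

Rearranging for d: d = [D / (1.7 · (1920/1100)^0.33 · 16300^0.39 · 1.43^-0.18)]^(1/0.77).
D = 22800 m.
(1920/1100)^0.33 = 1.202
16300^0.39 = 43.93
1.43^-0.18 = 0.9376
Denominator = 1.7 × 1.202 × 43.93 × 0.9376 = 84.17
D / 84.17 = 22800 / 84.17 = 270.9
d = 270.9^(1/0.77) = 270.9^1.2987 = 1444 m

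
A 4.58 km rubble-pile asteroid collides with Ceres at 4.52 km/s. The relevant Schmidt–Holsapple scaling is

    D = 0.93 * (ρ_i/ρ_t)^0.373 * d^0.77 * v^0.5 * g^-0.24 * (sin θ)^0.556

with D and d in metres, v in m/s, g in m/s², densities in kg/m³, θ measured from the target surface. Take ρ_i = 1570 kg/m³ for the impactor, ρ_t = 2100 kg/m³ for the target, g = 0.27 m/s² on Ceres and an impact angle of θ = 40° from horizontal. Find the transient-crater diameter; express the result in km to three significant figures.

In SI units: d = 4580 m, v = 4520 m/s.
(ρ_i/ρ_t)^0.373 = (1570/2100)^0.373 = 0.8972
d^0.77 = 4580^0.77 = 659.0
v^0.5 = 4520^0.5 = 67.23
g^-0.24 = 0.27^-0.24 = 1.369
(sin 40°)^0.556 = 0.6428^0.556 = 0.7822
D = 0.93 × 0.8972 × 659.0 × 67.23 × 1.369 × 0.7822 = 39586 m
   = 39.59 km

D ≈ 39.6 km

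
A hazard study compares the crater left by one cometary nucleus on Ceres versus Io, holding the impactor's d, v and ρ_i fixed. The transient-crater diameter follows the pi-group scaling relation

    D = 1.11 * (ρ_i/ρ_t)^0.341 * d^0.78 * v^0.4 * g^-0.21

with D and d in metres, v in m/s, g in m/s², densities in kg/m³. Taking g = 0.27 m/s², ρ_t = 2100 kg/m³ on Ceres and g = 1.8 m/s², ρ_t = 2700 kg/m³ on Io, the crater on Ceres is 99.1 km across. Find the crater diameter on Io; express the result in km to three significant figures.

The impactor-only factors (d, v, ρ_i) cancel in the ratio, leaving D_Io/D_Ceres = (g_Io/g_Ceres)^-0.21 · (ρ_t,Ceres/ρ_t,Io)^0.341.
(1.8/0.27)^-0.21 = 6.667^-0.21 = 0.6714
(2100/2700)^0.341 = 0.7778^0.341 = 0.9179
Ratio = 0.6714 × 0.9179 = 0.6163
D_Io = 0.6163 × 99.1 km = 61.1 km

D ≈ 61.1 km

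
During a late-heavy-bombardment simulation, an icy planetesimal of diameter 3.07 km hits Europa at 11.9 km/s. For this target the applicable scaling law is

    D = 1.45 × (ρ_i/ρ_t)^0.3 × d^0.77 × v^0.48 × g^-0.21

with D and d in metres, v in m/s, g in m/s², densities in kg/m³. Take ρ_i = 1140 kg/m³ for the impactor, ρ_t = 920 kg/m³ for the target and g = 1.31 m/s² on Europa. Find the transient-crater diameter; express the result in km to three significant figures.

D ≈ 64.0 km

In SI units: d = 3070 m, v = 11900 m/s.
(ρ_i/ρ_t)^0.3 = (1140/920)^0.3 = 1.066
d^0.77 = 3070^0.77 = 484.3
v^0.48 = 11900^0.48 = 90.42
g^-0.21 = 1.31^-0.21 = 0.9449
D = 1.45 × 1.066 × 484.3 × 90.42 × 0.9449 = 63957 m
   = 63.96 km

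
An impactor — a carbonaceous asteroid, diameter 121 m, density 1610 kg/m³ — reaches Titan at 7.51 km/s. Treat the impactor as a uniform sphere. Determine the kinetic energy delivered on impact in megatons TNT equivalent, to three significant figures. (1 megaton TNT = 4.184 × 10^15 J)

v = 7510 m/s.
Mass m = (π/6) ρ d³ = (π/6) × 1610 × (121)³ = 1.493 × 10^9 kg
E = ½ m v² = 0.5 × 1.493 × 10^9 × (7510)² = 4.210 × 10^16 J
   = 4.210 × 10^16 / 4.184×10^15 = 10.06 Mt

E ≈ 10.1 Mt TNT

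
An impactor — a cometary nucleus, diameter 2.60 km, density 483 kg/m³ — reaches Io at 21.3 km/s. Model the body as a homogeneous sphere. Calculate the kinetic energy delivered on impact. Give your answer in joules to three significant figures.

E ≈ 1.01 × 10^21 J

d = 2600 m; v = 21300 m/s.
Mass m = (π/6) ρ d³ = (π/6) × 483 × (2600)³ = 4.445 × 10^12 kg
E = ½ m v² = 0.5 × 4.445 × 10^12 × (21300)² = 1.008 × 10^21 J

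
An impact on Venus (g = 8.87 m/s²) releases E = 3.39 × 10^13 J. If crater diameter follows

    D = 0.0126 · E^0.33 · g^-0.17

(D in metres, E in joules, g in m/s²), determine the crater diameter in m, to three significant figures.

E^0.33 = (3.39 × 10^13)^0.33 = 2.917 × 10^4
g^-0.17 = 8.87^-0.17 = 0.6900
D = 0.0126 × 2.917 × 10^4 × 0.6900 = 253.6 m

D ≈ 254 m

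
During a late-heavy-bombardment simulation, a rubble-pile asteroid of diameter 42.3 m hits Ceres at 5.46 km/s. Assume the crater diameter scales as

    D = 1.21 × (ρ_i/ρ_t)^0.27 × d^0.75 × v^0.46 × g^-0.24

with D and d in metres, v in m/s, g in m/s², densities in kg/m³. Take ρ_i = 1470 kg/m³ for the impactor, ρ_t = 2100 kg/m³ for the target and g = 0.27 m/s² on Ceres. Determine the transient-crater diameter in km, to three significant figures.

D ≈ 1.31 km

In SI units: v = 5460 m/s.
(ρ_i/ρ_t)^0.27 = (1470/2100)^0.27 = 0.9082
d^0.75 = 42.3^0.75 = 16.59
v^0.46 = 5460^0.46 = 52.37
g^-0.24 = 0.27^-0.24 = 1.369
D = 1.21 × 0.9082 × 16.59 × 52.37 × 1.369 = 1307 m
   = 1.307 km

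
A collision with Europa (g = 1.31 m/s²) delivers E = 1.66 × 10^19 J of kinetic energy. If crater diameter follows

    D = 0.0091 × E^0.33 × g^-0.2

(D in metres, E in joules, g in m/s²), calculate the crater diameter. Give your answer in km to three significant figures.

D ≈ 19.0 km

E^0.33 = (1.66 × 10^19)^0.33 = 2.201 × 10^6
g^-0.2 = 1.31^-0.2 = 0.9474
D = 0.0091 × 2.201 × 10^6 × 0.9474 = 18976 m
   = 18.98 km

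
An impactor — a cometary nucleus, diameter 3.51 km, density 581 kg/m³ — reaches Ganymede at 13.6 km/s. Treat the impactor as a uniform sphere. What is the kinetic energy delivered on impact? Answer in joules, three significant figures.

d = 3510 m; v = 13600 m/s.
Mass m = (π/6) ρ d³ = (π/6) × 581 × (3510)³ = 1.316 × 10^13 kg
E = ½ m v² = 0.5 × 1.316 × 10^13 × (13600)² = 1.217 × 10^21 J

E ≈ 1.22 × 10^21 J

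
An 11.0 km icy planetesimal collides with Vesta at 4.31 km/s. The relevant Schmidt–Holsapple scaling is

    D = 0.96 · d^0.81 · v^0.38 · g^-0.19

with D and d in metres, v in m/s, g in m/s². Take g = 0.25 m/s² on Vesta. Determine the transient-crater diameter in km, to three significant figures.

In SI units: d = 11000 m, v = 4310 m/s.
d^0.81 = 11000^0.81 = 1877
v^0.38 = 4310^0.38 = 24.05
g^-0.19 = 0.25^-0.19 = 1.301
D = 0.96 × 1877 × 24.05 × 1.301 = 56380 m
   = 56.38 km

D ≈ 56.4 km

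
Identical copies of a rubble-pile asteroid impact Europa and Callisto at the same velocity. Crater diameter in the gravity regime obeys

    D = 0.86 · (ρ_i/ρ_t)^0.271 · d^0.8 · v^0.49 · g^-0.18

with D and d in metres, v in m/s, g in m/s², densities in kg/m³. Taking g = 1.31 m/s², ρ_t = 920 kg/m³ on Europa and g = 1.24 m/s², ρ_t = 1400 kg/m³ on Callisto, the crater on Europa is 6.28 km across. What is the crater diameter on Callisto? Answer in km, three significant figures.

The impactor-only factors (d, v, ρ_i) cancel in the ratio, leaving D_Callisto/D_Europa = (g_Callisto/g_Europa)^-0.18 · (ρ_t,Europa/ρ_t,Callisto)^0.271.
(1.24/1.31)^-0.18 = 0.9466^-0.18 = 1.010
(920/1400)^0.271 = 0.6571^0.271 = 0.8924
Ratio = 1.010 × 0.8924 = 0.9013
D_Callisto = 0.9013 × 6.28 km = 5.66 km

D ≈ 5.66 km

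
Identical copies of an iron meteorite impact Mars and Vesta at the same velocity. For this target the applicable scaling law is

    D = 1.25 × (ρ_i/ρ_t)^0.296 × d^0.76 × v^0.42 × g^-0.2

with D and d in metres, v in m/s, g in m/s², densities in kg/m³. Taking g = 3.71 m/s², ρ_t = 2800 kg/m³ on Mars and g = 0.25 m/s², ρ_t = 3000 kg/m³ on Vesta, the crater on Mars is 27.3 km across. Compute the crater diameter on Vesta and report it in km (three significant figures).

The impactor-only factors (d, v, ρ_i) cancel in the ratio, leaving D_Vesta/D_Mars = (g_Vesta/g_Mars)^-0.2 · (ρ_t,Mars/ρ_t,Vesta)^0.296.
(0.25/3.71)^-0.2 = 0.06739^-0.2 = 1.715
(2800/3000)^0.296 = 0.9333^0.296 = 0.9798
Ratio = 1.715 × 0.9798 = 1.680
D_Vesta = 1.680 × 27.3 km = 45.9 km

D ≈ 45.9 km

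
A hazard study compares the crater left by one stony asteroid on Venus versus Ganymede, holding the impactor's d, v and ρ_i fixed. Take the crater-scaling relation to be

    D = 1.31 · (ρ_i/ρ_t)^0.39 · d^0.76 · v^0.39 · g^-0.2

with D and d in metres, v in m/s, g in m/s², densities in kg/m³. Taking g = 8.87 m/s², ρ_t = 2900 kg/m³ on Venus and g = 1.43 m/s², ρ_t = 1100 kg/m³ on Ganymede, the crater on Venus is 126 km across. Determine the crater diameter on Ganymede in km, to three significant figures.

The impactor-only factors (d, v, ρ_i) cancel in the ratio, leaving D_Ganymede/D_Venus = (g_Ganymede/g_Venus)^-0.2 · (ρ_t,Venus/ρ_t,Ganymede)^0.39.
(1.43/8.87)^-0.2 = 0.1612^-0.2 = 1.441
(2900/1100)^0.39 = 2.636^0.39 = 1.459
Ratio = 1.441 × 1.459 = 2.102
D_Ganymede = 2.102 × 126 km = 265 km

D ≈ 265 km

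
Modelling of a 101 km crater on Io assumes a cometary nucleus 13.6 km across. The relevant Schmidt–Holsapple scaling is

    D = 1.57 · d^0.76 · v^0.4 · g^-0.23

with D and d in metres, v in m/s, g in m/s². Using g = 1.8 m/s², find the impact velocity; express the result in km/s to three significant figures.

v ≈ 20.6 km/s

Rearranging for v: v = [D / (1.57 · 13600^0.76 · 1.8^-0.23)]^(1/0.4).
D = 101000 m.
13600^0.76 = 1385
1.8^-0.23 = 0.8735
Denominator = 1.57 × 1385 × 0.8735 = 1899
D / 1899 = 101000 / 1899 = 53.19
v = 53.19^(1/0.4) = 53.19^2.5 = 20634 m/s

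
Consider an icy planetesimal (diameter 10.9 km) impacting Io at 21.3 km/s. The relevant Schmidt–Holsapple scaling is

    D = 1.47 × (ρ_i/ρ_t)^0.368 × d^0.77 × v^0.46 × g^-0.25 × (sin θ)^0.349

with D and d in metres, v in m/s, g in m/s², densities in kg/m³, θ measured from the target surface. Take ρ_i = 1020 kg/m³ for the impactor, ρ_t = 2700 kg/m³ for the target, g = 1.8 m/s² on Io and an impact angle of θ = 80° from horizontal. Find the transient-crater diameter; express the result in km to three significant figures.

In SI units: d = 10900 m, v = 21300 m/s.
(ρ_i/ρ_t)^0.368 = (1020/2700)^0.368 = 0.6989
d^0.77 = 10900^0.77 = 1285
v^0.46 = 21300^0.46 = 97.96
g^-0.25 = 1.8^-0.25 = 0.8633
(sin 80°)^0.349 = 0.9848^0.349 = 0.9947
D = 1.47 × 0.6989 × 1285 × 97.96 × 0.8633 × 0.9947 = 1.111 × 10^5 m
   = 111.1 km

D ≈ 111 km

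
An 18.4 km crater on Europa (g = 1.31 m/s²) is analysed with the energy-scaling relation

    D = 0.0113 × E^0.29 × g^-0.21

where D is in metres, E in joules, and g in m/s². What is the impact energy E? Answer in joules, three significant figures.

E ≈ 3.20 × 10^21 J

Rearranging: E = [D / (0.0113 · g^-0.21)]^(1/0.29).
D = 18400 m.
g^-0.21 = 1.31^-0.21 = 0.9449
D / (0.0113 × 0.9449) = 18400 / (0.01068) = 1.723 × 10^6
E = (1.723 × 10^6)^3.4483 = 3.196 × 10^21 J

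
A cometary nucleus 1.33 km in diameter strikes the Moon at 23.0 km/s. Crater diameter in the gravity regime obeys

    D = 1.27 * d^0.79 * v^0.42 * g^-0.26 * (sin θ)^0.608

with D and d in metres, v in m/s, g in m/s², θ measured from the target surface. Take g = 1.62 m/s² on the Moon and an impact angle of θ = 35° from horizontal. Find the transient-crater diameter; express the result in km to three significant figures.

In SI units: d = 1330 m, v = 23000 m/s.
d^0.79 = 1330^0.79 = 293.7
v^0.42 = 23000^0.42 = 67.91
g^-0.26 = 1.62^-0.26 = 0.8821
(sin 35°)^0.608 = 0.5736^0.608 = 0.7132
D = 1.27 × 293.7 × 67.91 × 0.8821 × 0.7132 = 15936 m
   = 15.94 km

D ≈ 15.9 km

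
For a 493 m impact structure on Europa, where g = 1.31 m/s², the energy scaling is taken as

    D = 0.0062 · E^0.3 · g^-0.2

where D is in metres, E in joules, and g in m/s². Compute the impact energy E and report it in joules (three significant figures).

Rearranging: E = [D / (0.0062 · g^-0.2)]^(1/0.3).
g^-0.2 = 1.31^-0.2 = 0.9474
D / (0.0062 × 0.9474) = 493 / (5.874 × 10^-3) = 8.393 × 10^4
E = (8.393 × 10^4)^3.3333 = 2.588 × 10^16 J

E ≈ 2.59 × 10^16 J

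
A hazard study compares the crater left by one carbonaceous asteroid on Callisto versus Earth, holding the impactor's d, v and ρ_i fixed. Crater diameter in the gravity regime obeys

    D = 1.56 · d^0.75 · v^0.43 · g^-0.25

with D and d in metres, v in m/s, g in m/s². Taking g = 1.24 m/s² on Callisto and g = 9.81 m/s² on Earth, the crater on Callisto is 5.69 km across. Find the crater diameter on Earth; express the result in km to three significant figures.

All impactor-dependent factors cancel in the ratio, leaving D_Earth/D_Callisto = (g_Earth/g_Callisto)^-0.25.
(9.81/1.24)^-0.25 = 7.911^-0.25 = 0.5963
D_Earth = 0.5963 × 5.69 km = 3.39 km

D ≈ 3.39 km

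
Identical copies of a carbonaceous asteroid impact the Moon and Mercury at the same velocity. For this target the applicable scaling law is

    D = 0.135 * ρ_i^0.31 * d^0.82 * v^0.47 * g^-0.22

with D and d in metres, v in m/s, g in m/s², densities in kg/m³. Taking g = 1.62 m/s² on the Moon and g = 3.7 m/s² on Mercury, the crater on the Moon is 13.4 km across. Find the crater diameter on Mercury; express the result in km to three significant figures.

D ≈ 11.2 km

All impactor-dependent factors cancel in the ratio, leaving D_Mercury/D_Moon = (g_Mercury/g_Moon)^-0.22.
(3.7/1.62)^-0.22 = 2.284^-0.22 = 0.8338
D_Mercury = 0.8338 × 13.4 km = 11.2 km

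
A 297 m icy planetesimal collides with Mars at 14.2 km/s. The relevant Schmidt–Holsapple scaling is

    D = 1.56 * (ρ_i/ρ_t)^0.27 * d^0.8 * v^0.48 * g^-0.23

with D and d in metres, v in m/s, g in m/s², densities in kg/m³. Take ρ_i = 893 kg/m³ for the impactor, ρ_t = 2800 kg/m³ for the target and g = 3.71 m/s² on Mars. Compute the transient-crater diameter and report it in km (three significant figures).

In SI units: v = 14200 m/s.
(ρ_i/ρ_t)^0.27 = (893/2800)^0.27 = 0.7345
d^0.8 = 297^0.8 = 95.11
v^0.48 = 14200^0.48 = 98.42
g^-0.23 = 3.71^-0.23 = 0.7397
D = 1.56 × 0.7345 × 95.11 × 98.42 × 0.7397 = 7934 m
   = 7.934 km

D ≈ 7.93 km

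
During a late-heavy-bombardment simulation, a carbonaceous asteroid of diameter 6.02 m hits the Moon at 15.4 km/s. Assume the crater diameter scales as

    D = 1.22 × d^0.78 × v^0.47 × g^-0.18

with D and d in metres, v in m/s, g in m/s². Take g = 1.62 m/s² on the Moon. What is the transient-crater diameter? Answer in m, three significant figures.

In SI units: v = 15400 m/s.
d^0.78 = 6.02^0.78 = 4.056
v^0.47 = 15400^0.47 = 92.93
g^-0.18 = 1.62^-0.18 = 0.9168
D = 1.22 × 4.056 × 92.93 × 0.9168 = 421.6 m

D ≈ 422 m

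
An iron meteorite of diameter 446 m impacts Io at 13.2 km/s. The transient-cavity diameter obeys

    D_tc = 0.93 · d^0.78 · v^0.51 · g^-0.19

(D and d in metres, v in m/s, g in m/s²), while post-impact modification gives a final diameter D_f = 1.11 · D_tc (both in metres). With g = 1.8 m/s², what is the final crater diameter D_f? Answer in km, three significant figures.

v = 13200 m/s.
d^0.78 = 446^0.78 = 116.5
v^0.51 = 13200^0.51 = 126.3
g^-0.19 = 1.8^-0.19 = 0.8943
D_tc = 0.93 × 116.5 × 126.3 × 0.8943 = 12240 m
D_f = 1.11 × 12240 = 13586 m
     = 13.59 km

D_f ≈ 13.6 km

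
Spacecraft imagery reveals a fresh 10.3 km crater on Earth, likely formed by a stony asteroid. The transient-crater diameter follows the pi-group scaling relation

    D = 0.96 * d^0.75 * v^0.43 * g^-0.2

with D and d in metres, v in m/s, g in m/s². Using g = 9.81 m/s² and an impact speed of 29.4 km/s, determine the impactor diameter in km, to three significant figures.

d ≈ 1.19 km

Rearranging for d: d = [D / (0.96 · 29400^0.43 · 9.81^-0.2)]^(1/0.75).
D = 10300 m.
29400^0.43 = 83.44
9.81^-0.2 = 0.6334
Denominator = 0.96 × 83.44 × 0.6334 = 50.74
D / 50.74 = 10300 / 50.74 = 203.0
d = 203.0^(1/0.75) = 203.0^1.3333 = 1193 m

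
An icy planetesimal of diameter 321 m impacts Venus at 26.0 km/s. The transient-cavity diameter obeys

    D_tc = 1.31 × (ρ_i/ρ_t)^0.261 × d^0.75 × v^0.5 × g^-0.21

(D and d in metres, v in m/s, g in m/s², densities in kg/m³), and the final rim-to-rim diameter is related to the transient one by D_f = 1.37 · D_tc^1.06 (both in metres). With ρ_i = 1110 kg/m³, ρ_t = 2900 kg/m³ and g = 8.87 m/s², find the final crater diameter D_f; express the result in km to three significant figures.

D_f ≈ 18.5 km

v = 26000 m/s.
(ρ_i/ρ_t)^0.261 = (1110/2900)^0.261 = 0.7783
d^0.75 = 321^0.75 = 75.84
v^0.5 = 26000^0.5 = 161.2
g^-0.21 = 8.87^-0.21 = 0.6323
D_tc = 1.31 × 0.7783 × 75.84 × 161.2 × 0.6323 = 7881 m
D_f = 1.37 × (7881)^1.06 = 18497 m
     = 18.50 km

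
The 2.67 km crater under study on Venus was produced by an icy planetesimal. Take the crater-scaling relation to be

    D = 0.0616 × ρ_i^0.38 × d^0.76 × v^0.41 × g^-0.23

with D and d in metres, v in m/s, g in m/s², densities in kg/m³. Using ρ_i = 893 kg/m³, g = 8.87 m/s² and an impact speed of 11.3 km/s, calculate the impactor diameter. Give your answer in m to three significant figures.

Rearranging for d: d = [D / (0.0616 · 893^0.38 · 11300^0.41 · 8.87^-0.23)]^(1/0.76).
D = 2670 m.
893^0.38 = 13.22
11300^0.41 = 45.89
8.87^-0.23 = 0.6053
Denominator = 0.0616 × 13.22 × 45.89 × 0.6053 = 22.62
D / 22.62 = 2670 / 22.62 = 118.0
d = 118.0^(1/0.76) = 118.0^1.3158 = 532.3 m

d ≈ 532 m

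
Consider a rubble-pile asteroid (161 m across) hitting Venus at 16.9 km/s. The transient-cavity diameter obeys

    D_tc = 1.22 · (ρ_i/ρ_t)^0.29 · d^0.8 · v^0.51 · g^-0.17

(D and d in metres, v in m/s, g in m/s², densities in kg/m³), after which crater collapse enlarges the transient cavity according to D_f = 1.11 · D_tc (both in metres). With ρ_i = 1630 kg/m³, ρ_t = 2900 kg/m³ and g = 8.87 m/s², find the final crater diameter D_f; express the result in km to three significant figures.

v = 16900 m/s.
(ρ_i/ρ_t)^0.29 = (1630/2900)^0.29 = 0.8461
d^0.8 = 161^0.8 = 58.27
v^0.51 = 16900^0.51 = 143.3
g^-0.17 = 8.87^-0.17 = 0.6900
D_tc = 1.22 × 0.8461 × 58.27 × 143.3 × 0.6900 = 5947 m
D_f = 1.11 × 5947 = 6601 m
     = 6.601 km

D_f ≈ 6.60 km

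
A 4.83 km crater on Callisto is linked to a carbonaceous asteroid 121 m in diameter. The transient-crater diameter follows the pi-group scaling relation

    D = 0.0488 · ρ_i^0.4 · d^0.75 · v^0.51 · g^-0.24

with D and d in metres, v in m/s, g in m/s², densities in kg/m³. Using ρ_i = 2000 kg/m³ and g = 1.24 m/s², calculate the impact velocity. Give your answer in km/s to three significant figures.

v ≈ 15.4 km/s

Rearranging for v: v = [D / (0.0488 · 2000^0.4 · 121^0.75 · 1.24^-0.24)]^(1/0.51).
D = 4830 m.
2000^0.4 = 20.91
121^0.75 = 36.48
1.24^-0.24 = 0.9497
Denominator = 0.0488 × 20.91 × 36.48 × 0.9497 = 35.35
D / 35.35 = 4830 / 35.35 = 136.6
v = 136.6^(1/0.51) = 136.6^1.9608 = 15388 m/s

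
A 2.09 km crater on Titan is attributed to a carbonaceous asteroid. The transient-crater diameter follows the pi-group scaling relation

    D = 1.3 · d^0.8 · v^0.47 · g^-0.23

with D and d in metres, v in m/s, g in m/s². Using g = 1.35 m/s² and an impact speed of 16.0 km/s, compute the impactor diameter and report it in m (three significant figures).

Rearranging for d: d = [D / (1.3 · 16000^0.47 · 1.35^-0.23)]^(1/0.8).
D = 2090 m.
16000^0.47 = 94.61
1.35^-0.23 = 0.9333
Denominator = 1.3 × 94.61 × 0.9333 = 114.8
D / 114.8 = 2090 / 114.8 = 18.21
d = 18.21^(1/0.8) = 18.21^1.25 = 37.62 m

d ≈ 37.6 m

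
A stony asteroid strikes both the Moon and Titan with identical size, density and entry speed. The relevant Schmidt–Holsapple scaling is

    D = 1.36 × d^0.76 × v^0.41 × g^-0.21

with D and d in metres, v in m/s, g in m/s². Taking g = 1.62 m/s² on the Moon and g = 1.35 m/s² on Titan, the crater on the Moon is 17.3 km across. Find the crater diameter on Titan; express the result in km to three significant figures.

D ≈ 18.0 km

All impactor-dependent factors cancel in the ratio, leaving D_Titan/D_Moon = (g_Titan/g_Moon)^-0.21.
(1.35/1.62)^-0.21 = 0.8333^-0.21 = 1.039
D_Titan = 1.039 × 17.3 km = 18.0 km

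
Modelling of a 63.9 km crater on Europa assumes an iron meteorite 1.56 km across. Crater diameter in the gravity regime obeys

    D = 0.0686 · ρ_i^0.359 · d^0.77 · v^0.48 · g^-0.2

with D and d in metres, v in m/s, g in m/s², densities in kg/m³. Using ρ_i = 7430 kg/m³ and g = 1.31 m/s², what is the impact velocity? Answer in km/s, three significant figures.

v ≈ 29.3 km/s

Rearranging for v: v = [D / (0.0686 · 7430^0.359 · 1560^0.77 · 1.31^-0.2)]^(1/0.48).
D = 63900 m.
7430^0.359 = 24.53
1560^0.77 = 287.5
1.31^-0.2 = 0.9474
Denominator = 0.0686 × 24.53 × 287.5 × 0.9474 = 458.3
D / 458.3 = 63900 / 458.3 = 139.4
v = 139.4^(1/0.48) = 139.4^2.0833 = 29319 m/s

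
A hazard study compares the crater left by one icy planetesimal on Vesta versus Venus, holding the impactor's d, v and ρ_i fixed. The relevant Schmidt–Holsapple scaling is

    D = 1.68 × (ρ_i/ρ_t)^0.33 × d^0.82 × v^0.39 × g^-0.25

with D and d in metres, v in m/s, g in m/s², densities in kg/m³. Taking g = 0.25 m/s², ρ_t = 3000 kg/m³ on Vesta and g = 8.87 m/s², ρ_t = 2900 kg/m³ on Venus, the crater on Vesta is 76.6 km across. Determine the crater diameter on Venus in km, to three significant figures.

The impactor-only factors (d, v, ρ_i) cancel in the ratio, leaving D_Venus/D_Vesta = (g_Venus/g_Vesta)^-0.25 · (ρ_t,Vesta/ρ_t,Venus)^0.33.
(8.87/0.25)^-0.25 = 35.48^-0.25 = 0.4097
(3000/2900)^0.33 = 1.034^0.33 = 1.011
Ratio = 0.4097 × 1.011 = 0.4142
D_Venus = 0.4142 × 76.6 km = 31.7 km

D ≈ 31.7 km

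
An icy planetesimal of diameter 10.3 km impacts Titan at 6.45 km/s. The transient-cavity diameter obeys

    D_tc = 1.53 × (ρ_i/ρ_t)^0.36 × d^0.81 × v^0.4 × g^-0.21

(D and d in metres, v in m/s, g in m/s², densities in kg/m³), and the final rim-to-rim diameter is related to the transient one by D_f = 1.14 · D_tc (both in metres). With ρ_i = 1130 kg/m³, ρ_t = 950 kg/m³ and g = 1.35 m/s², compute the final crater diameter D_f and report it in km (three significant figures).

In SI: d = 10300 m, v = 6450 m/s.
(ρ_i/ρ_t)^0.36 = (1130/950)^0.36 = 1.064
d^0.81 = 10300^0.81 = 1780
v^0.4 = 6450^0.4 = 33.41
g^-0.21 = 1.35^-0.21 = 0.9389
D_tc = 1.53 × 1.064 × 1780 × 33.41 × 0.9389 = 90900 m
D_f = 1.14 × 90900 = 1.036 × 10^5 m
     = 103.6 km

D_f ≈ 104 km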